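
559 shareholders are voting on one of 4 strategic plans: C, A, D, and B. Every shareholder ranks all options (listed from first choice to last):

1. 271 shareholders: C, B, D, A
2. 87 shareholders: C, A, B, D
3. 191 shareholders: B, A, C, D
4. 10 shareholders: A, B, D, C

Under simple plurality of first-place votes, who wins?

C

First-place votes: C 358, A 10, D 0, B 191.
C has the most first-place votes.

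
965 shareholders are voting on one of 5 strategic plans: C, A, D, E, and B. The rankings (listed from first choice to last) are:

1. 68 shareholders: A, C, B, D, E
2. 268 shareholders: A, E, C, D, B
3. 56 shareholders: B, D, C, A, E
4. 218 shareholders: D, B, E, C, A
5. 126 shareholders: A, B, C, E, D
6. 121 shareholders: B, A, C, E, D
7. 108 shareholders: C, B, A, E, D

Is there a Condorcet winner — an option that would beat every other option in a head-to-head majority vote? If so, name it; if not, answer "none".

Checking pairwise contests:
A beats C 583–382.
B beats A 503–462.
C beats D 691–274.
A beats E 747–218.
D beats B 486–479.
Every option loses at least one head-to-head, so there is no Condorcet winner.

none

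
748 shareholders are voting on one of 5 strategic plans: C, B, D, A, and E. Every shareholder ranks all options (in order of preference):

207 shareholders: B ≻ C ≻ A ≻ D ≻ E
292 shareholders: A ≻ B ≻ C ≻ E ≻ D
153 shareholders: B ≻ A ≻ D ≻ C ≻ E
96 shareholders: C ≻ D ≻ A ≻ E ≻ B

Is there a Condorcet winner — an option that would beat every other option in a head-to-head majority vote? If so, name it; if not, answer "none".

A vs C: 445–303 for A.
A vs B: 388–360 for A.
A vs D: 652–96 for A.
A vs E: 748–0 for A.
A beats every other option head-to-head.

A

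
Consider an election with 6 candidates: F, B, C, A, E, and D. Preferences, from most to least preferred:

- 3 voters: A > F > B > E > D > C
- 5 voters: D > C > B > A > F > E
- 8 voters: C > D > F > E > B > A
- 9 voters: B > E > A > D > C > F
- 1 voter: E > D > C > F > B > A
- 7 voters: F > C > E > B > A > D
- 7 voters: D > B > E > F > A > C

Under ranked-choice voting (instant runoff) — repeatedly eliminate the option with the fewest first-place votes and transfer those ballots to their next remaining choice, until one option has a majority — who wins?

D

Round 1: F 7, B 9, C 8, A 3, E 1, D 12. Eliminate E.
Round 2: F 7, B 9, C 8, A 3, D 13. Eliminate A.
Round 3: F 10, B 9, C 8, D 13. Eliminate C.
Round 4: F 10, B 9, D 21. D has a majority.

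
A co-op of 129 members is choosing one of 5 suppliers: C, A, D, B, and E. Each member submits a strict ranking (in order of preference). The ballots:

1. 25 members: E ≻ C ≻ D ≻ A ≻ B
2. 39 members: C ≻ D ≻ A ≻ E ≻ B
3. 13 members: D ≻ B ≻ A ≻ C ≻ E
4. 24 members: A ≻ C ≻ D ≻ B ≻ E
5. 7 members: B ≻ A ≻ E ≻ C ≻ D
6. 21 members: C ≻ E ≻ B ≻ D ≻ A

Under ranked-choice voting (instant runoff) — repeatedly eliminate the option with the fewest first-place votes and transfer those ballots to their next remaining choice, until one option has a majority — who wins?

C

Round 1: C 60, A 24, D 13, B 7, E 25. Eliminate B.
Round 2: C 60, A 31, D 13, E 25. Eliminate D.
Round 3: C 60, A 44, E 25. Eliminate E.
Round 4: C 85, A 44. C has a majority.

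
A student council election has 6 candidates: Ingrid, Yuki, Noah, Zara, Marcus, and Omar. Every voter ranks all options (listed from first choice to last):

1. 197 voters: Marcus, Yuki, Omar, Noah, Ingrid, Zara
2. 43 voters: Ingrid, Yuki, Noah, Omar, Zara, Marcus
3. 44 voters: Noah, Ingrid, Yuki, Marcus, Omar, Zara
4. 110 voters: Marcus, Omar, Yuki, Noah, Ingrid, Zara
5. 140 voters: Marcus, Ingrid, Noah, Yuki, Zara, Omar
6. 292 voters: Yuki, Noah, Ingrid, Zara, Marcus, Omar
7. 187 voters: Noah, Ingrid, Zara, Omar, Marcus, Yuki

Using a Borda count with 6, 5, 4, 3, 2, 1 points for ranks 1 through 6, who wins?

Ingrid: 197·2 + 43·6 + 44·5 + 110·2 + 140·5 + 292·4 + 187·5 = 3895
Yuki: 197·5 + 43·5 + 44·4 + 110·4 + 140·3 + 292·6 + 187·1 = 4175
Noah: 197·3 + 43·4 + 44·6 + 110·3 + 140·4 + 292·5 + 187·6 = 4499
Zara: 197·1 + 43·2 + 44·1 + 110·1 + 140·2 + 292·3 + 187·4 = 2341
Marcus: 197·6 + 43·1 + 44·3 + 110·6 + 140·6 + 292·2 + 187·2 = 3815
Omar: 197·4 + 43·3 + 44·2 + 110·5 + 140·1 + 292·1 + 187·3 = 2548
Noah has the highest Borda score (4499).

Noah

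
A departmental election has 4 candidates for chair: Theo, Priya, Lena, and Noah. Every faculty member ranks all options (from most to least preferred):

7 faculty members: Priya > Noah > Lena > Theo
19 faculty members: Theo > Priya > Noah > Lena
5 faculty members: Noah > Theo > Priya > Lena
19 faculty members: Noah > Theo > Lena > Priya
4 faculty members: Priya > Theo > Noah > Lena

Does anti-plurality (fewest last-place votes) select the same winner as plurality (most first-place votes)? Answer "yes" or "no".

yes

Anti-plurality — last-place votes: Theo 7, Priya 19, Lena 28, Noah 0. Winner: Noah.
Plurality — first-place votes: Theo 19, Priya 11, Lena 0, Noah 24. Winner: Noah.
The two methods agree.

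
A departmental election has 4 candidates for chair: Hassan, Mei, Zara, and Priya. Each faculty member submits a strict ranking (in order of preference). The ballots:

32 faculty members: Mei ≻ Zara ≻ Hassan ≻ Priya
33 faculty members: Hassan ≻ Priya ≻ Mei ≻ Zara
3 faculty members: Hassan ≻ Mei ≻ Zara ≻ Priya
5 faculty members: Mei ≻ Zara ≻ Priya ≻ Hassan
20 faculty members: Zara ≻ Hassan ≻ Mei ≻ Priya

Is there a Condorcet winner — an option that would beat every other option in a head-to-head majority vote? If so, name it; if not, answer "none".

Checking pairwise contests:
Zara beats Hassan 57–36.
Hassan beats Mei 56–37.
Mei beats Zara 73–20.
Hassan beats Priya 88–5.
Every option loses at least one head-to-head, so there is no Condorcet winner.

none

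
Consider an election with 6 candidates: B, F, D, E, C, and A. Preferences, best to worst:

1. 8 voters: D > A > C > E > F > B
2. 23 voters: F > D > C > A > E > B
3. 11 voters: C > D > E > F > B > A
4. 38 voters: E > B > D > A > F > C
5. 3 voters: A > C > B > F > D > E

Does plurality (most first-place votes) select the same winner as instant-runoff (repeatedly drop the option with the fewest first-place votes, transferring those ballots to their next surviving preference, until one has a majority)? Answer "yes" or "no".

yes

Plurality — first-place votes: B 0, F 23, D 8, E 38, C 11, A 3. Winner: E.
Instant-runoff — R1 B 0, F 23, D 8, E 38, C 11, A 3 (B out); R2 F 23, D 8, E 38, C 11, A 3 (A out); R3 F 23, D 8, E 38, C 14 (D out); R4 F 23, E 38, C 22 (C out); R5 F 26, E 57 (E winner). Winner: E.
The two methods agree.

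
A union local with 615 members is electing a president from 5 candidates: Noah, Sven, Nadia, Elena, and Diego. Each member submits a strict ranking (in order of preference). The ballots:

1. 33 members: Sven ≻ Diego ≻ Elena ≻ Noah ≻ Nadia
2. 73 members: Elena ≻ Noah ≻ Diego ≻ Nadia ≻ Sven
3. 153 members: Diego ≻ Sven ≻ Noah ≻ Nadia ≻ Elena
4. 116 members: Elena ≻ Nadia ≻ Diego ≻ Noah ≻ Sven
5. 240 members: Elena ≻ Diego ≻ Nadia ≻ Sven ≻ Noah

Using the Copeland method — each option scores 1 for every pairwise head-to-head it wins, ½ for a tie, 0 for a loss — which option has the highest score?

Elena

Noah: loses to Sven, Nadia, Elena, and Diego → score 0.
Sven: beats Noah; loses to Nadia, Elena, and Diego → score 1.
Nadia: beats Noah and Sven; loses to Elena and Diego → score 2.
Elena: beats Noah, Sven, Nadia, and Diego → score 4.
Diego: beats Noah, Sven, and Nadia; loses to Elena → score 3.
Elena has the best pairwise record.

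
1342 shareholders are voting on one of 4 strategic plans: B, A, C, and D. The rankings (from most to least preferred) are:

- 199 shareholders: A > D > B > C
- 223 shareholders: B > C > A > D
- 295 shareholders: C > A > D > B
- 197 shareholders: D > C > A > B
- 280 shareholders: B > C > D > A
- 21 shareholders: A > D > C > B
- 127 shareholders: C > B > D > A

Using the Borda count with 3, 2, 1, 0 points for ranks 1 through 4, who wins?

C

B: 199·1 + 223·3 + 295·0 + 197·0 + 280·3 + 21·0 + 127·2 = 1962
A: 199·3 + 223·1 + 295·2 + 197·1 + 280·0 + 21·3 + 127·0 = 1670
C: 199·0 + 223·2 + 295·3 + 197·2 + 280·2 + 21·1 + 127·3 = 2687
D: 199·2 + 223·0 + 295·1 + 197·3 + 280·1 + 21·2 + 127·1 = 1733
C has the highest Borda score (2687).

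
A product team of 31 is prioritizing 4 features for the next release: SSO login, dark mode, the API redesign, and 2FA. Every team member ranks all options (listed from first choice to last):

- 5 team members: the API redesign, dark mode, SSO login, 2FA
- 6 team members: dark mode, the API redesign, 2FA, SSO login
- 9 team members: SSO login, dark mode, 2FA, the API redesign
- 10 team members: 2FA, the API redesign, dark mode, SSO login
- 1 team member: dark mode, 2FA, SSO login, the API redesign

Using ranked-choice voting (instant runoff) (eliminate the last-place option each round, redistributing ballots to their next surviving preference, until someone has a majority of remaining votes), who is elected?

dark mode

Round 1: SSO login 9, dark mode 7, the API redesign 5, 2FA 10. Eliminate the API redesign.
Round 2: SSO login 9, dark mode 12, 2FA 10. Eliminate SSO login.
Round 3: dark mode 21, 2FA 10. Dark mode has a majority.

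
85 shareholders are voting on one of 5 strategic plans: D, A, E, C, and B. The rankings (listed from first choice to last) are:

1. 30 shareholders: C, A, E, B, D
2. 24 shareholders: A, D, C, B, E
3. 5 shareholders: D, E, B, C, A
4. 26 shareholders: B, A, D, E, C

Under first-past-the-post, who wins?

First-place votes: D 5, A 24, E 0, C 30, B 26.
C has the most first-place votes.

C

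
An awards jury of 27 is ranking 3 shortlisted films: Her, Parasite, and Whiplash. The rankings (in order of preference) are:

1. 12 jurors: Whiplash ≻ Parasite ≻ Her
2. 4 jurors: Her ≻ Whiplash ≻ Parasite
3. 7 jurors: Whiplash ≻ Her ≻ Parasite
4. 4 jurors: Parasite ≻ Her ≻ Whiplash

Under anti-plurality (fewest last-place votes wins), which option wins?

Last-place votes: Her 12, Parasite 11, Whiplash 4.
Whiplash is ranked last by the fewest voters, so Whiplash wins.

Whiplash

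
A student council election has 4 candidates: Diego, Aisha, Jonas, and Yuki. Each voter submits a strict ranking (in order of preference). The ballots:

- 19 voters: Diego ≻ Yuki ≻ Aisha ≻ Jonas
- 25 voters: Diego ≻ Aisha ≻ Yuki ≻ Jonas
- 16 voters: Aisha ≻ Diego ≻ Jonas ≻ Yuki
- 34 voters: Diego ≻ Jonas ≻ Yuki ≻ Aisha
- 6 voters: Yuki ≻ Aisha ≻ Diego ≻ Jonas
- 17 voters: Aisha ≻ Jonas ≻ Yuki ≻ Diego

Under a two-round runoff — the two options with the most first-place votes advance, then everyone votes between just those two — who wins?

Diego

Round 1 first-place votes: Diego 78, Aisha 33, Jonas 0, Yuki 6.
Diego and Aisha advance.
Runoff: Diego is preferred to Aisha by 78 voters; Aisha by 39.
Diego wins the runoff.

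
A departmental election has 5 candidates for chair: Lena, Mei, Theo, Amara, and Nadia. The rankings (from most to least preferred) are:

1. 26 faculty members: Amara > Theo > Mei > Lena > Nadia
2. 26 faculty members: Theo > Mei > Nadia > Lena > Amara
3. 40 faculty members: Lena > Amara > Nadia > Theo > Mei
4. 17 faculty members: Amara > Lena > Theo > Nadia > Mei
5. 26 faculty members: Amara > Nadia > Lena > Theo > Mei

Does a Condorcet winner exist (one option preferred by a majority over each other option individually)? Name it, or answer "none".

Amara vs Lena: 69–66 for Amara.
Amara vs Mei: 109–26 for Amara.
Amara vs Theo: 109–26 for Amara.
Amara vs Nadia: 109–26 for Amara.
Amara beats every other option head-to-head.

Amara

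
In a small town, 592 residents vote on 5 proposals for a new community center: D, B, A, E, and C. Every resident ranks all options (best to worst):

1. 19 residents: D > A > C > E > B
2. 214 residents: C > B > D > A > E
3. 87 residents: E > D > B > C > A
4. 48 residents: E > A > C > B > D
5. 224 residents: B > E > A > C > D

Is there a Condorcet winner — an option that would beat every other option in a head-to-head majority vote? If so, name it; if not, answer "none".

B

B vs D: 486–106 for B.
B vs A: 525–67 for B.
B vs E: 438–154 for B.
B vs C: 311–281 for B.
B beats every other option head-to-head.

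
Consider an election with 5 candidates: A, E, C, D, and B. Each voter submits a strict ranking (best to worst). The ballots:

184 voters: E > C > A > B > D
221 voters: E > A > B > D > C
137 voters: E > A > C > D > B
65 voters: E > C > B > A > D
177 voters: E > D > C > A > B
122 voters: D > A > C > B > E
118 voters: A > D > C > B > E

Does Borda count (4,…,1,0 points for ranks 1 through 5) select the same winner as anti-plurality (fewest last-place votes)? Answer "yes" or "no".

Borda — scores: A 2522, E 3136, C 1855, D 1731, B 996. Winner: E.
Anti-plurality — last-place votes: A 0, E 240, C 221, D 249, B 314. Winner: A.
The two methods disagree.

no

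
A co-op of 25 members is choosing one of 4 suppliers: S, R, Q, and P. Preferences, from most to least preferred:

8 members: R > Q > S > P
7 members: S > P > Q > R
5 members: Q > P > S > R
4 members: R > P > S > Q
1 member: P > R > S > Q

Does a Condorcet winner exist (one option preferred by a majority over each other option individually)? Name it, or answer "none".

none

Checking pairwise contests:
R beats S 13–12.
P beats R 13–12.
R beats Q 13–12.
S beats P 15–10.
Every option loses at least one head-to-head, so there is no Condorcet winner.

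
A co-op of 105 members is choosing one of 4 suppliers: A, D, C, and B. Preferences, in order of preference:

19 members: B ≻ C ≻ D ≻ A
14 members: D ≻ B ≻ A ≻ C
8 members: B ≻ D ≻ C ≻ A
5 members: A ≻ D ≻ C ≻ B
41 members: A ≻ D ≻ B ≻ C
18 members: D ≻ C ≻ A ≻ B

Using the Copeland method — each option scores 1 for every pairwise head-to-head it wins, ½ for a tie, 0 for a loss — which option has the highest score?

A: beats C and B; loses to D → score 2.
D: beats A, C, and B → score 3.
C: loses to A, D, and B → score 0.
B: beats C; loses to A and D → score 1.
D has the best pairwise record.

D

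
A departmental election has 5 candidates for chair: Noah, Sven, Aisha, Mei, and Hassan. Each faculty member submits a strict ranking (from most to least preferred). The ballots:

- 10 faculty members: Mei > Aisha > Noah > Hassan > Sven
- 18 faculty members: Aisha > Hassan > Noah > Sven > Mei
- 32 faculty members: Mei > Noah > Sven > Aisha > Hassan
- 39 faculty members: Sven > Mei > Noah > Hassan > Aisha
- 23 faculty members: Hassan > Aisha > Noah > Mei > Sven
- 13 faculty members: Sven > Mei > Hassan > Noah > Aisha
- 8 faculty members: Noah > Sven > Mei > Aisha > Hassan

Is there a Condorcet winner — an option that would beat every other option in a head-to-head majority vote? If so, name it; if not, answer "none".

Checking pairwise contests:
Mei beats Noah 94–49.
Noah beats Sven 91–52.
Noah beats Aisha 92–51.
Sven beats Mei 78–65.
Noah beats Hassan 89–54.
Every option loses at least one head-to-head, so there is no Condorcet winner.

none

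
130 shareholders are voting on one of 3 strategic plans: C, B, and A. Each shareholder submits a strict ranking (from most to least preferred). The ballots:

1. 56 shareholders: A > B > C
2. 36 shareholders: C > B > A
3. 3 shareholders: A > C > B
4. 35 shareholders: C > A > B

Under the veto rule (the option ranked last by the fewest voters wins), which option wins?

Last-place votes: C 56, B 38, A 36.
A is ranked last by the fewest voters, so A wins.

A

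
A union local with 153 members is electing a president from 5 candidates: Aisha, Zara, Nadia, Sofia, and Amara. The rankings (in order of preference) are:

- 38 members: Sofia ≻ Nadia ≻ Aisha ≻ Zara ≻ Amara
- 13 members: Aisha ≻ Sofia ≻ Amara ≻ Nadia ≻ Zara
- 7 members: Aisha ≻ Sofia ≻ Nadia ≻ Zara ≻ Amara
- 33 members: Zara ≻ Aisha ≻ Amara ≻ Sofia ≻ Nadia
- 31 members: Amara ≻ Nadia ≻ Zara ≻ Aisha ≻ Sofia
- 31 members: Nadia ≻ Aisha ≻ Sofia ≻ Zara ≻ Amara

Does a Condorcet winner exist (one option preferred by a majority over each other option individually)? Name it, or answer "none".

none

Checking pairwise contests:
Nadia beats Aisha 100–53.
Aisha beats Zara 89–64.
Sofia beats Nadia 91–62.
Aisha beats Sofia 115–38.
Aisha beats Amara 122–31.
Every option loses at least one head-to-head, so there is no Condorcet winner.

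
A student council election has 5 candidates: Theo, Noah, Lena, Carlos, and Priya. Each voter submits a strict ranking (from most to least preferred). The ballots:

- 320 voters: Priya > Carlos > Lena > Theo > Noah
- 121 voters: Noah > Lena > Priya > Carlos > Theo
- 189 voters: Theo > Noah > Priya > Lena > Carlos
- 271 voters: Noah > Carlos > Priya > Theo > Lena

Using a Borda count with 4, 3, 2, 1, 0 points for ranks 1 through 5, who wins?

Priya

Theo: 320·1 + 121·0 + 189·4 + 271·1 = 1347
Noah: 320·0 + 121·4 + 189·3 + 271·4 = 2135
Lena: 320·2 + 121·3 + 189·1 + 271·0 = 1192
Carlos: 320·3 + 121·1 + 189·0 + 271·3 = 1894
Priya: 320·4 + 121·2 + 189·2 + 271·2 = 2442
Priya has the highest Borda score (2442).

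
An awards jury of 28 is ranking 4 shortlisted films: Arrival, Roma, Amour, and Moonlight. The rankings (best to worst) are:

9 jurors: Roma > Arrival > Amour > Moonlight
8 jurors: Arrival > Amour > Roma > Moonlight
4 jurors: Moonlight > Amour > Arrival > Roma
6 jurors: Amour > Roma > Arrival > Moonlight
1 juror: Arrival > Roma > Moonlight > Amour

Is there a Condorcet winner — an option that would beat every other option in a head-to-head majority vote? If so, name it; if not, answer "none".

Checking pairwise contests:
Roma beats Arrival 15–13.
Amour beats Roma 18–10.
Arrival beats Amour 18–10.
Arrival beats Moonlight 24–4.
Every option loses at least one head-to-head, so there is no Condorcet winner.

none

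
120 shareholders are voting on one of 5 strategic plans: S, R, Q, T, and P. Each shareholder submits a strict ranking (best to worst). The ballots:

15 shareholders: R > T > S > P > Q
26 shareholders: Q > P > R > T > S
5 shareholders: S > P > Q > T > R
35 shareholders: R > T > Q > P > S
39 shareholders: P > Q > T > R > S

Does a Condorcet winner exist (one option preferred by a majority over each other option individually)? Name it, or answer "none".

Q

Q vs S: 100–20 for Q.
Q vs R: 70–50 for Q.
Q vs T: 70–50 for Q.
Q vs P: 61–59 for Q.
Q beats every other option head-to-head.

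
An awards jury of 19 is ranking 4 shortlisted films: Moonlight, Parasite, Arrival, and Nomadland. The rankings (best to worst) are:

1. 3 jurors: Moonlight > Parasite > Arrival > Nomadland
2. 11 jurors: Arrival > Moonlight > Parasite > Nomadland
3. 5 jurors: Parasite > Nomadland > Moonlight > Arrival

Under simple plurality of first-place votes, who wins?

Arrival

First-place votes: Moonlight 3, Parasite 5, Arrival 11, Nomadland 0.
Arrival has the most first-place votes.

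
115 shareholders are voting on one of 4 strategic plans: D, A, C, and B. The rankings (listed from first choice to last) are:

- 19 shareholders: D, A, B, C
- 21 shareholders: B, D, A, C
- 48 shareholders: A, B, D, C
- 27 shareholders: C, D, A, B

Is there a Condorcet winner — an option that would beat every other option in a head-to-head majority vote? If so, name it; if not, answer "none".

none

Checking pairwise contests:
B beats D 69–46.
D beats A 67–48.
D beats C 88–27.
A beats B 94–21.
Every option loses at least one head-to-head, so there is no Condorcet winner.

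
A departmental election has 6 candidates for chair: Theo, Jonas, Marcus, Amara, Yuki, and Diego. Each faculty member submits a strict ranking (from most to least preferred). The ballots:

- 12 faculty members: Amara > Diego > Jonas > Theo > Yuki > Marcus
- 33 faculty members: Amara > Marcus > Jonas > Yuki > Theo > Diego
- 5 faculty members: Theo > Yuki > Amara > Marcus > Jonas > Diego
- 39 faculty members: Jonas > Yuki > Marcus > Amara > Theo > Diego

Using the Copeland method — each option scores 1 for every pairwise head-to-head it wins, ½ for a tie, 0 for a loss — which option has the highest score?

Theo: beats Diego; loses to Jonas, Marcus, Amara, and Yuki → score 1.
Jonas: beats Theo, Marcus, Yuki, and Diego; loses to Amara → score 4.
Marcus: beats Theo and Diego; loses to Jonas, Amara, and Yuki → score 2.
Amara: beats Theo, Jonas, Marcus, Yuki, and Diego → score 5.
Yuki: beats Theo, Marcus, and Diego; loses to Jonas and Amara → score 3.
Diego: loses to Theo, Jonas, Marcus, Amara, and Yuki → score 0.
Amara has the best pairwise record.

Amara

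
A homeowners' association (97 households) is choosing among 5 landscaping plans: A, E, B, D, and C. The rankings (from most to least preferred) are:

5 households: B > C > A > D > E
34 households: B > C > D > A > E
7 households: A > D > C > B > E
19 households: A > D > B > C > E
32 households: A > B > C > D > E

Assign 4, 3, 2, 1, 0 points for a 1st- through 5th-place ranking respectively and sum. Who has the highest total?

B

A: 5·2 + 34·1 + 7·4 + 19·4 + 32·4 = 276
E: 5·0 + 34·0 + 7·0 + 19·0 + 32·0 = 0
B: 5·4 + 34·4 + 7·1 + 19·2 + 32·3 = 297
D: 5·1 + 34·2 + 7·3 + 19·3 + 32·1 = 183
C: 5·3 + 34·3 + 7·2 + 19·1 + 32·2 = 214
B has the highest Borda score (297).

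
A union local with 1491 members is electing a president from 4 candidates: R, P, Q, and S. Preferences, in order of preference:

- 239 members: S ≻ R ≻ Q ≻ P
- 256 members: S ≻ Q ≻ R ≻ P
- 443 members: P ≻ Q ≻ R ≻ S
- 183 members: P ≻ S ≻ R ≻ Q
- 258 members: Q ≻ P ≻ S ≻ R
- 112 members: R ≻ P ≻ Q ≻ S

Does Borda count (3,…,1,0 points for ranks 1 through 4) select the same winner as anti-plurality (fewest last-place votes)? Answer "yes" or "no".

no

Borda — scores: R 1696, P 2618, Q 2523, S 2109. Winner: P.
Anti-plurality — last-place votes: R 258, P 495, Q 183, S 555. Winner: Q.
The two methods disagree.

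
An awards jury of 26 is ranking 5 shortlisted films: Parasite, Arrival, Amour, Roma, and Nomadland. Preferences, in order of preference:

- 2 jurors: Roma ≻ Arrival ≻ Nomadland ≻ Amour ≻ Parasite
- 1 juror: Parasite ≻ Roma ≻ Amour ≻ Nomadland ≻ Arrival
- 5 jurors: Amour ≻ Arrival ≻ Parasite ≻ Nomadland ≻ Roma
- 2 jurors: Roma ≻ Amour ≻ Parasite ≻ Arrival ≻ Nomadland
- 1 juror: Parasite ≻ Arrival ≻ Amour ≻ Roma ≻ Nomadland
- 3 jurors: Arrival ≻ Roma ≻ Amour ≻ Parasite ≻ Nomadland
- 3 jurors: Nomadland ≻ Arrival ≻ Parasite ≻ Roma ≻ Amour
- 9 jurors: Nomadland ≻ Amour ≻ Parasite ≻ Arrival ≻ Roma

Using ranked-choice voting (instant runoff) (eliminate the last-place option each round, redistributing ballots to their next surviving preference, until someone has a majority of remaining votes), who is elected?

Nomadland

Round 1: Parasite 2, Arrival 3, Amour 5, Roma 4, Nomadland 12. Eliminate Parasite.
Round 2: Arrival 4, Amour 5, Roma 5, Nomadland 12. Eliminate Arrival.
Round 3: Amour 6, Roma 8, Nomadland 12. Eliminate Amour.
Round 4: Roma 9, Nomadland 17. Nomadland has a majority.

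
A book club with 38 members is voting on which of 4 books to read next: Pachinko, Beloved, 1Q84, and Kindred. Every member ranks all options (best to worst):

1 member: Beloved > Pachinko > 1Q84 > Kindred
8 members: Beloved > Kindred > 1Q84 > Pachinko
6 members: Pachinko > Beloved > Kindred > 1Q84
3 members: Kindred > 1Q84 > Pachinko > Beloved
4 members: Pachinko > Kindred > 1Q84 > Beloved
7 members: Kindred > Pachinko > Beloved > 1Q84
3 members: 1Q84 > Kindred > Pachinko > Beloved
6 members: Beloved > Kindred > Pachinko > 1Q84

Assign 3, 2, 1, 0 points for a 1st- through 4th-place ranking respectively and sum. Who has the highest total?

Pachinko: 1·2 + 8·0 + 6·3 + 3·1 + 4·3 + 7·2 + 3·1 + 6·1 = 58
Beloved: 1·3 + 8·3 + 6·2 + 3·0 + 4·0 + 7·1 + 3·0 + 6·3 = 64
1Q84: 1·1 + 8·1 + 6·0 + 3·2 + 4·1 + 7·0 + 3·3 + 6·0 = 28
Kindred: 1·0 + 8·2 + 6·1 + 3·3 + 4·2 + 7·3 + 3·2 + 6·2 = 78
Kindred has the highest Borda score (78).

Kindred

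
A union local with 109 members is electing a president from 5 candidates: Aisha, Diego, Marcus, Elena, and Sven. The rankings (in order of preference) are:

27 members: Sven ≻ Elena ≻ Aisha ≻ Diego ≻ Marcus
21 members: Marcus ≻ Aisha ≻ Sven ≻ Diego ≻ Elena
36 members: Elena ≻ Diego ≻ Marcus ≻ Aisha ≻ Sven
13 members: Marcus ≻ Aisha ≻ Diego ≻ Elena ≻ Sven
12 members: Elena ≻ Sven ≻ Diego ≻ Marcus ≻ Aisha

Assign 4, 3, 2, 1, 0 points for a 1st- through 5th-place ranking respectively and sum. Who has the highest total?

Elena

Aisha: 27·2 + 21·3 + 36·1 + 13·3 + 12·0 = 192
Diego: 27·1 + 21·1 + 36·3 + 13·2 + 12·2 = 206
Marcus: 27·0 + 21·4 + 36·2 + 13·4 + 12·1 = 220
Elena: 27·3 + 21·0 + 36·4 + 13·1 + 12·4 = 286
Sven: 27·4 + 21·2 + 36·0 + 13·0 + 12·3 = 186
Elena has the highest Borda score (286).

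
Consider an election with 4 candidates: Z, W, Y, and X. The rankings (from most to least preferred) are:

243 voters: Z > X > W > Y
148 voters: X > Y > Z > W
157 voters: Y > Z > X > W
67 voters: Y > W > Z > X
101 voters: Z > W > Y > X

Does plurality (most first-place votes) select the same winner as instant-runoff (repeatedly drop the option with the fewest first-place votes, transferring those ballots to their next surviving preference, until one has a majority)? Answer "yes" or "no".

Plurality — first-place votes: Z 344, W 0, Y 224, X 148. Winner: Z.
Instant-runoff — R1 Z 344, W 0, Y 224, X 148 (W out); R2 Z 344, Y 224, X 148 (X out); R3 Z 344, Y 372 (Y winner). Winner: Y.
The two methods disagree.

no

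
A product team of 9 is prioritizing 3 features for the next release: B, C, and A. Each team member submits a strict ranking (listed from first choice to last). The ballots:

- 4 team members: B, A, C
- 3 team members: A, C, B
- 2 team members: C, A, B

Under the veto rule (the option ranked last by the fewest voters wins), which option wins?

A

Last-place votes: B 5, C 4, A 0.
A is ranked last by the fewest voters, so A wins.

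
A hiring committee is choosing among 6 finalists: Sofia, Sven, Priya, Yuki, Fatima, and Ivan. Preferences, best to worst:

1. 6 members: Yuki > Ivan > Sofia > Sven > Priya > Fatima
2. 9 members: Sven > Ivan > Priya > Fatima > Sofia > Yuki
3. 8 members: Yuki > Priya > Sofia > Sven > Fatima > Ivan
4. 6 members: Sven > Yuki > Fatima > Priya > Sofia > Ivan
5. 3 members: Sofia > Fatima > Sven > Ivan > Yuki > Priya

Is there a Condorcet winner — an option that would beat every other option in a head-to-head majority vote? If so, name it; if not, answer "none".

none

Checking pairwise contests:
Priya beats Sofia 23–9.
Sofia beats Sven 17–15.
Sven beats Priya 24–8.
Sven beats Yuki 18–14.
Sofia beats Fatima 17–15.
Sofia beats Ivan 17–15.
Every option loses at least one head-to-head, so there is no Condorcet winner.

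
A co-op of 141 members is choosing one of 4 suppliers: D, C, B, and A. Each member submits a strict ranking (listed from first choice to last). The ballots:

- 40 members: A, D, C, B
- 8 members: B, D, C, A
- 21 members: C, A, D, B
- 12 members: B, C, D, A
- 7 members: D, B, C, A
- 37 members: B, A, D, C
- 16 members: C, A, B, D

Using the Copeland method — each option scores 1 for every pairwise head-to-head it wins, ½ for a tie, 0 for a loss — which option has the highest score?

D: beats C; loses to B and A → score 1.
C: beats B; loses to D and A → score 1.
B: beats D; loses to C and A → score 1.
A: beats D, C, and B → score 3.
A has the best pairwise record.

A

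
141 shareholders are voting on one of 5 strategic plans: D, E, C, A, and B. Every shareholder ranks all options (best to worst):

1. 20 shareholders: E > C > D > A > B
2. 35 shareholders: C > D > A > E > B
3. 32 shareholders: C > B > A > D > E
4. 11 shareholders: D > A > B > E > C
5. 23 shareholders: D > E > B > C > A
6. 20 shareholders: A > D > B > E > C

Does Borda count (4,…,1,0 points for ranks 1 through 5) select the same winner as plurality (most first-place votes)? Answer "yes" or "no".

Borda — scores: D 373, E 215, C 351, A 267, B 204. Winner: D.
Plurality — first-place votes: D 34, E 20, C 67, A 20, B 0. Winner: C.
The two methods disagree.

no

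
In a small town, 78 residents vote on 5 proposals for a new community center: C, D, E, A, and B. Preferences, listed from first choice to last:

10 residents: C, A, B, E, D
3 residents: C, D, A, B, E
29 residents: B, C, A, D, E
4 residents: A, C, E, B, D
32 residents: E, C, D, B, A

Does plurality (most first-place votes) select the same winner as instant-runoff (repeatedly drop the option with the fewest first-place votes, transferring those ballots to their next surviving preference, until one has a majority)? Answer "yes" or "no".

no

Plurality — first-place votes: C 13, D 0, E 32, A 4, B 29. Winner: E.
Instant-runoff — R1 C 13, D 0, E 32, A 4, B 29 (D out); R2 C 13, E 32, A 4, B 29 (A out); R3 C 17, E 32, B 29 (C out); R4 E 36, B 42 (B winner). Winner: B.
The two methods disagree.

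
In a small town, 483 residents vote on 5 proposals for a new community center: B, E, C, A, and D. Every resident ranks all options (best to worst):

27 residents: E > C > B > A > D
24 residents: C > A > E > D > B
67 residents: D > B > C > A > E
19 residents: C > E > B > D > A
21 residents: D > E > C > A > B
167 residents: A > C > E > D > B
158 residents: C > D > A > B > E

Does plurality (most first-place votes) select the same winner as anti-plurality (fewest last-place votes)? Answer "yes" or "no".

Plurality — first-place votes: B 0, E 27, C 201, A 167, D 88. Winner: C.
Anti-plurality — last-place votes: B 212, E 225, C 0, A 19, D 27. Winner: C.
The two methods agree.

yes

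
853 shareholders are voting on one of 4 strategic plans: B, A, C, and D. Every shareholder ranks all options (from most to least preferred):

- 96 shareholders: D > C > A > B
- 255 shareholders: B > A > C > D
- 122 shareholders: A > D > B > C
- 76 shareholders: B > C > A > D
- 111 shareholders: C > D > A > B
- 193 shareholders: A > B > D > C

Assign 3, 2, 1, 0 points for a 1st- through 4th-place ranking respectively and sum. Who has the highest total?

B: 96·0 + 255·3 + 122·1 + 76·3 + 111·0 + 193·2 = 1501
A: 96·1 + 255·2 + 122·3 + 76·1 + 111·1 + 193·3 = 1738
C: 96·2 + 255·1 + 122·0 + 76·2 + 111·3 + 193·0 = 932
D: 96·3 + 255·0 + 122·2 + 76·0 + 111·2 + 193·1 = 947
A has the highest Borda score (1738).

A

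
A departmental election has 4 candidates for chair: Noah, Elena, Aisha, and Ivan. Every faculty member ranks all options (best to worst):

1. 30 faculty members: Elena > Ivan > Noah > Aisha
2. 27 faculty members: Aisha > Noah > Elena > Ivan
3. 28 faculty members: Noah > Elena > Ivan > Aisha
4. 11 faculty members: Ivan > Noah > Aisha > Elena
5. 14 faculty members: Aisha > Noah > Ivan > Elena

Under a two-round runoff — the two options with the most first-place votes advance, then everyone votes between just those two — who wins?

Round 1 first-place votes: Noah 28, Elena 30, Aisha 41, Ivan 11.
Aisha and Elena advance.
Runoff: Aisha is preferred to Elena by 52 voters; Elena by 58.
Elena wins the runoff.

Elena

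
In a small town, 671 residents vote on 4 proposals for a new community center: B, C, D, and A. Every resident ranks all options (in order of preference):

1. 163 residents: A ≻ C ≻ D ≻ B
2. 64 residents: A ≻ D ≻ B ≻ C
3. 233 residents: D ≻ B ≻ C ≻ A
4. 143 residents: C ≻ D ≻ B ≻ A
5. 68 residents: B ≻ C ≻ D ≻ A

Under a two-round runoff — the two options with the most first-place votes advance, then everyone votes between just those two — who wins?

Round 1 first-place votes: B 68, C 143, D 233, A 227.
D and A advance.
Runoff: D is preferred to A by 444 voters; A by 227.
D wins the runoff.

D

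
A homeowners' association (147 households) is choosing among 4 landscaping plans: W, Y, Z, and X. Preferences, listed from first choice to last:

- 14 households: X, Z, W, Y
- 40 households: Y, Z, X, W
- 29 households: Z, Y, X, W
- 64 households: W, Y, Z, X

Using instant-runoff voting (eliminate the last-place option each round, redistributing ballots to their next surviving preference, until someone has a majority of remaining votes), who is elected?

Z

Round 1: W 64, Y 40, Z 29, X 14. Eliminate X.
Round 2: W 64, Y 40, Z 43. Eliminate Y.
Round 3: W 64, Z 83. Z has a majority.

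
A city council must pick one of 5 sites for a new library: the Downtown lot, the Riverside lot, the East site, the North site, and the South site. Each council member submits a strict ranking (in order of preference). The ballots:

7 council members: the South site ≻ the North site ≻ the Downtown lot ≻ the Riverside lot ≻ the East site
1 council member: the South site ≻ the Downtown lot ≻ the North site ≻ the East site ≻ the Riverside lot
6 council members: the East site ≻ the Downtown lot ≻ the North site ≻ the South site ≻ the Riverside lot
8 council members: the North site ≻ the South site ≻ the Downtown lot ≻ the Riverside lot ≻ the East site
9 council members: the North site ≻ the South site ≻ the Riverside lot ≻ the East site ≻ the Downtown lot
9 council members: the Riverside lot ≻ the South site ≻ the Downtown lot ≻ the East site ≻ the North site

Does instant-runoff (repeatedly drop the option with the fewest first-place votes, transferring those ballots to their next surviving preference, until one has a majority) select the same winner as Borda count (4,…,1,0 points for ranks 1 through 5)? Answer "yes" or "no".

Instant-runoff — R1 the Downtown lot 0, the Riverside lot 9, the East site 6, the North site 17, the South site 8 (the Downtown lot out); R2 the Riverside lot 9, the East site 6, the North site 17, the South site 8 (the East site out); R3 the Riverside lot 9, the North site 23, the South site 8 (the North site winner). Winner: the North site.
Borda — scores: the Downtown lot 69, the Riverside lot 69, the East site 43, the North site 103, the South site 116. Winner: the South site.
The two methods disagree.

no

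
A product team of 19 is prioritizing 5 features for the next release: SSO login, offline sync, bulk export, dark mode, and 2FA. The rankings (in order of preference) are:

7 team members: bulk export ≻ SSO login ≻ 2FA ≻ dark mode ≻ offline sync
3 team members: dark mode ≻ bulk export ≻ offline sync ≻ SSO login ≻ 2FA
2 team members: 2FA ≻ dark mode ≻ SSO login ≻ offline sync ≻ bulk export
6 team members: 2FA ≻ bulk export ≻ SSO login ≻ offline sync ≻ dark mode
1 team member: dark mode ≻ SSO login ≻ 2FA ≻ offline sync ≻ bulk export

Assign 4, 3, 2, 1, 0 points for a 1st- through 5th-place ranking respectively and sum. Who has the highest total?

bulk export

SSO login: 7·3 + 3·1 + 2·2 + 6·2 + 1·3 = 43
offline sync: 7·0 + 3·2 + 2·1 + 6·1 + 1·1 = 15
bulk export: 7·4 + 3·3 + 2·0 + 6·3 + 1·0 = 55
dark mode: 7·1 + 3·4 + 2·3 + 6·0 + 1·4 = 29
2FA: 7·2 + 3·0 + 2·4 + 6·4 + 1·2 = 48
bulk export has the highest Borda score (55).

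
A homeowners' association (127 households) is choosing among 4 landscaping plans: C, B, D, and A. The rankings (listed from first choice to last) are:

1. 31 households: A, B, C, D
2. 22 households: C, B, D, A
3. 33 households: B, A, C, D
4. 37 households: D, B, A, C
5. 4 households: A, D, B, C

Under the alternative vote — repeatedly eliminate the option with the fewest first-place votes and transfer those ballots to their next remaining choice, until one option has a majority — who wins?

B

Round 1: C 22, B 33, D 37, A 35. Eliminate C.
Round 2: B 55, D 37, A 35. Eliminate A.
Round 3: B 86, D 41. B has a majority.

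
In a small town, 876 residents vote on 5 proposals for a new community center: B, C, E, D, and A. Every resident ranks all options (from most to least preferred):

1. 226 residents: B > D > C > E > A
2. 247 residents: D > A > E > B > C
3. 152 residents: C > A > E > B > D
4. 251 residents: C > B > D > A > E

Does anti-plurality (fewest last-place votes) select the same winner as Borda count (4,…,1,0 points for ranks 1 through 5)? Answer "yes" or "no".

Anti-plurality — last-place votes: B 0, C 247, E 251, D 152, A 226. Winner: B.
Borda — scores: B 2056, C 2064, E 1024, D 2168, A 1448. Winner: D.
The two methods disagree.

no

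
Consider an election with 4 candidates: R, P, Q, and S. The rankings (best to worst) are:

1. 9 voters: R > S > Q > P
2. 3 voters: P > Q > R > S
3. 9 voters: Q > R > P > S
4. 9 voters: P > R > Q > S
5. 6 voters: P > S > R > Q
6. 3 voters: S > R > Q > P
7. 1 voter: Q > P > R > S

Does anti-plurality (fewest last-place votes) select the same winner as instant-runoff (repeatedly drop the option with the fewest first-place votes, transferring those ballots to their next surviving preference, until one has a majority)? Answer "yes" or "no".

yes

Anti-plurality — last-place votes: R 0, P 12, Q 6, S 22. Winner: R.
Instant-runoff — R1 R 9, P 18, Q 10, S 3 (S out); R2 R 12, P 18, Q 10 (Q out); R3 R 21, P 19 (R winner). Winner: R.
The two methods agree.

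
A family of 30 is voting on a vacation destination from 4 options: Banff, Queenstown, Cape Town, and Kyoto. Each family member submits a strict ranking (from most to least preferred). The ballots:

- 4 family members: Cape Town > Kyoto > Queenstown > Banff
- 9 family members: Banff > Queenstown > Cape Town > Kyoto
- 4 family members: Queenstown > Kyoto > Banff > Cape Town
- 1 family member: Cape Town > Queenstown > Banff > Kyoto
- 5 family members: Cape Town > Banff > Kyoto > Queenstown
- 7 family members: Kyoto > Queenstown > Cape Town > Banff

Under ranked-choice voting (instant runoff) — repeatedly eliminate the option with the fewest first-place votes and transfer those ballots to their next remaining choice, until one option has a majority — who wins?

Round 1: Banff 9, Queenstown 4, Cape Town 10, Kyoto 7. Eliminate Queenstown.
Round 2: Banff 9, Cape Town 10, Kyoto 11. Eliminate Banff.
Round 3: Cape Town 19, Kyoto 11. Cape Town has a majority.

Cape Town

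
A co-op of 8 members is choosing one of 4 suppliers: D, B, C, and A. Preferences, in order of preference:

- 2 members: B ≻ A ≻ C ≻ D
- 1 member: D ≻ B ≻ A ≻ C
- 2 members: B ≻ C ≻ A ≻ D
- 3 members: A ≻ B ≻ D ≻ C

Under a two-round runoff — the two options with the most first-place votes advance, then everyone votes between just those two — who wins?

B

Round 1 first-place votes: D 1, B 4, C 0, A 3.
B and A advance.
Runoff: B is preferred to A by 5 voters; A by 3.
B wins the runoff.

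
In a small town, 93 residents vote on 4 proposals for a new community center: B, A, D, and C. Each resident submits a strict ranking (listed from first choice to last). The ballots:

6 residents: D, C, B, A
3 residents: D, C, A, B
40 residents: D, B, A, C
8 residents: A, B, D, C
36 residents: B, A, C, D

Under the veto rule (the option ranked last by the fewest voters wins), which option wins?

B

Last-place votes: B 3, A 6, D 36, C 48.
B is ranked last by the fewest voters, so B wins.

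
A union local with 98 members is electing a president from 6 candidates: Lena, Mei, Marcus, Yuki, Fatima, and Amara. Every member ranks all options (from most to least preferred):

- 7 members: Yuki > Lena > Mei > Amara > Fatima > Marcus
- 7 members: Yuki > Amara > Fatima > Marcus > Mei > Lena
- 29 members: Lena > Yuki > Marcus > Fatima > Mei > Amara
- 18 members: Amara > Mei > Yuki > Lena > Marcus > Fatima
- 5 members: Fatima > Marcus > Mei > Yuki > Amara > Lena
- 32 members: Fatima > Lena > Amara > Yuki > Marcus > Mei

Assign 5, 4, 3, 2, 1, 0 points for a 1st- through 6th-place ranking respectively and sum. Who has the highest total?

Lena

Lena: 7·4 + 7·0 + 29·5 + 18·2 + 5·0 + 32·4 = 337
Mei: 7·3 + 7·1 + 29·1 + 18·4 + 5·3 + 32·0 = 144
Marcus: 7·0 + 7·2 + 29·3 + 18·1 + 5·4 + 32·1 = 171
Yuki: 7·5 + 7·5 + 29·4 + 18·3 + 5·2 + 32·2 = 314
Fatima: 7·1 + 7·3 + 29·2 + 18·0 + 5·5 + 32·5 = 271
Amara: 7·2 + 7·4 + 29·0 + 18·5 + 5·1 + 32·3 = 233
Lena has the highest Borda score (337).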